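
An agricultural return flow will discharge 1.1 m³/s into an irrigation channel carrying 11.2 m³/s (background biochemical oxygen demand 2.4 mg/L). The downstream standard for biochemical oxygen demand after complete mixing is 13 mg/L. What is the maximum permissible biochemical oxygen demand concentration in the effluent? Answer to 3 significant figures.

121 mg/L

At the limit, (Qr·Cr + Qe·Cₑ)/(Qr + Qe) = 13:
Cₑ = (12.30·13 − 11.20·2.400) / 1.100 = 120.9 mg/L.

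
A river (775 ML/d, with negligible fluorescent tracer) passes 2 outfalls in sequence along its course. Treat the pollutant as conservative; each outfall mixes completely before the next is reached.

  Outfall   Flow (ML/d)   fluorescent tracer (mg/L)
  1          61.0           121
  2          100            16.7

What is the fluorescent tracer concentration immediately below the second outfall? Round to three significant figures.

9.67 mg/L

After outfall 1: Q = 775.0 + 61.00 = 836.0 ML/d; C = (775.0·0 + 61.00·121.0)/836.0 = 8.829 mg/L.
After outfall 2: Q = 836.0 + 100.0 = 936.0 ML/d; C = (836.0·8.829 + 100.0·16.70)/936.0 = 9.670 mg/L.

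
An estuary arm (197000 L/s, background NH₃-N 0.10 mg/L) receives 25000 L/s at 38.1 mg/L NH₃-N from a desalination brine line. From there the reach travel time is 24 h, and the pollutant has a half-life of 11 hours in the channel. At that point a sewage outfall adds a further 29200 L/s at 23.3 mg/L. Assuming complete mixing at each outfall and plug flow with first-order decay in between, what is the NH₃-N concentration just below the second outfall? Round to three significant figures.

Mixed concentration C = ΣQC/ΣQ = (197000·0.1000 + 25000·38.10) / 222000 = 972200/222000 = 4.379 mg/L; combined flow 222000 L/s.
Half-life 11 h → k = ln 2 / 11 = 0.06301 h⁻¹ = 1.512 d⁻¹.
Applying C = C₀e^(−kt): 4.379 × 0.2204 = 0.9652 mg/L.
At the second outfall, C = (222000·0.9652 + 29200·23.30) / (222000 + 29200) = 3.561 mg/L.

3.56 mg/L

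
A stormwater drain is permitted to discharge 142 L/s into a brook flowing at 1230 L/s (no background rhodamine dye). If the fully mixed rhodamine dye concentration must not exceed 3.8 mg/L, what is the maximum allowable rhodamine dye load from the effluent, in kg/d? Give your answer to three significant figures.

450 kg/d

Mass balance at the limit: 1230·0 + 142.0·Cₑ = 1372·3.8 → Cₑ = 36.72 mg/L.
142.0 L/s = 0.1420 m³/s. Load = 0.1420 m³/s × 36.72 g/m³ × 86 400 s/d = 450.5 kg/d.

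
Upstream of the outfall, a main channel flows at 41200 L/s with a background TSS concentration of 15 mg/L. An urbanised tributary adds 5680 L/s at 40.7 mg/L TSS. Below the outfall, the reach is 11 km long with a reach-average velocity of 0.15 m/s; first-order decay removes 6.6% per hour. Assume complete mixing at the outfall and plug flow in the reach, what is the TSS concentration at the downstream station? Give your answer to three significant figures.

Flow-weighted average: C = (41200·15.00 + 5680·40.70) / 46880 = 849200/46880 = 18.11 mg/L.
Travel time t = 11·1000 / 0.15 = 73330 s = 20.37 h.
6.6%/h lost → k = −ln(1 − 0.066) = 0.06828 h⁻¹.
Decay over the reach: 18.11·exp(−kt) = 18.11·0.2489 = 4.508 mg/L.

4.51 mg/L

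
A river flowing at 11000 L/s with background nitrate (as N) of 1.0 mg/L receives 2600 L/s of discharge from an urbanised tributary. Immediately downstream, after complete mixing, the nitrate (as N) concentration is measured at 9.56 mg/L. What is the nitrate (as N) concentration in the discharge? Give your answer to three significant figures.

45.8 mg/L

Mass balance: 11000·1.000 + 2600·Cₑ = 13600·9.560
→ Cₑ = (13600·9.560 − 11000·1.000) / 2600 = 45.78 mg/L.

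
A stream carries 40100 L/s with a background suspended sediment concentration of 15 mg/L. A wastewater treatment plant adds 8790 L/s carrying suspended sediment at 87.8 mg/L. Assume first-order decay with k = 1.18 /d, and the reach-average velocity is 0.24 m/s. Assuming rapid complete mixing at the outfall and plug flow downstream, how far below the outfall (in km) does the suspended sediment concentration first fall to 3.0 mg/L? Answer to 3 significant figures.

39.3 km

Conservation of mass: C = (40100·15.00 + 8790·87.80) / 48890 = 1373000/48890 = 28.09 mg/L.
Set 28.09·exp(−k·t) = 3.0 → t = ln(28.09/3.0)/k = 163800 s = 45.49 h.
Distance = v·t = 0.24·163800 = 39310 m = 39.31 km.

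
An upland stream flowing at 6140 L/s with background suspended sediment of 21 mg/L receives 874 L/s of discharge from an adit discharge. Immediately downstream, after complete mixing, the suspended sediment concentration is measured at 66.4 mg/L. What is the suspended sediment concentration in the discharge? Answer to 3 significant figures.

385 mg/L

Mass balance: 6140·21.00 + 874.0·Cₑ = 7014·66.40
→ Cₑ = (7014·66.40 − 6140·21.00) / 874.0 = 385.3 mg/L.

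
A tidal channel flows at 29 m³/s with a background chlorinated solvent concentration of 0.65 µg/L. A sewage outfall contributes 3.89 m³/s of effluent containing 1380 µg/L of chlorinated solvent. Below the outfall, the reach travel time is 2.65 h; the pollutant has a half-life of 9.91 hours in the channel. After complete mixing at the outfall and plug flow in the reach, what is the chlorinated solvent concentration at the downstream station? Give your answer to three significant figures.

136 µg/L

Conservation of mass: C = (29.00·0.6500 + 3.890·1380) / 32.89 = 5387/32.89 = 163.8 µg/L.
Half-life 9.91 h → k = ln 2 / 9.91 = 0.06994 h⁻¹ = 1.679 d⁻¹.
Applying C = C₀e^(−kt): 163.8 × 0.8308 = 136.1 µg/L.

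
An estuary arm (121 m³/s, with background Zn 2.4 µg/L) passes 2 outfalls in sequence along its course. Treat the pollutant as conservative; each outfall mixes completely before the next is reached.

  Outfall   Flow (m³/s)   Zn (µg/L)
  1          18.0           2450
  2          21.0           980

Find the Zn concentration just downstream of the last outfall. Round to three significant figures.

Below outfall 1: Q → 139.0 m³/s, C = (121.0·2.400 + 18.00·2450)/139.0 = 319.4 µg/L.
Below outfall 2: Q → 160.0 m³/s, C = (139.0·319.4 + 21.00·980.0)/160.0 = 406.1 µg/L.

406 µg/L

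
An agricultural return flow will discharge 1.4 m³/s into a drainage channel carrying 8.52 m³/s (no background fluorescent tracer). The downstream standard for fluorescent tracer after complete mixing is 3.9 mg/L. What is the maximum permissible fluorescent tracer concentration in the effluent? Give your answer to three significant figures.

At the limit, (Qr·Cr + Qe·Cₑ)/(Qr + Qe) = 3.9:
Cₑ = (9.920·3.9 − 8.520·0) / 1.400 = 27.63 mg/L.

27.6 mg/L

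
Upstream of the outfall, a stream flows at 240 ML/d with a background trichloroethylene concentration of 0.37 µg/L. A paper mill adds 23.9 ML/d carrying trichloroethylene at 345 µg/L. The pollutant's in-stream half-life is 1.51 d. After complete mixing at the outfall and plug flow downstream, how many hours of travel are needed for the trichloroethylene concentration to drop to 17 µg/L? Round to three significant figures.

32.4 h

Flow-weighted average: C = (240.0·0.3700 + 23.90·345.0) / 263.9 = 8334/263.9 = 31.58 µg/L.
Half-life 1.51 d → k = ln 2 / 1.51 = 0.4590 d⁻¹.
31.58·exp(−k·t) = 17 → t = ln(31.58/17)/k = 116600 s = 32.38 h.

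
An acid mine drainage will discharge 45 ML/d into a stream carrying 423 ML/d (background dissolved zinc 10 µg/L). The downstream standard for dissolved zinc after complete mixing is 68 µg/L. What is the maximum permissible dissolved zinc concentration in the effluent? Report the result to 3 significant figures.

613 µg/L

At the limit, (Qr·Cr + Qe·Cₑ)/(Qr + Qe) = 68:
Cₑ = (468.0·68 − 423.0·10.00) / 45.00 = 613.2 µg/L.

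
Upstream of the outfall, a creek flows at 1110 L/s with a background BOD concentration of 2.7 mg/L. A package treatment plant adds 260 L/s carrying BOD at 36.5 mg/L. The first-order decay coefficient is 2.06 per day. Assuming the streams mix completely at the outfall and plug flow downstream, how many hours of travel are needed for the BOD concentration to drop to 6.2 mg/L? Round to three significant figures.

Mixed concentration C = ΣQC/ΣQ = (1110·2.700 + 260.0·36.50) / 1370 = 12490/1370 = 9.115 mg/L.
9.115·exp(−k·t) = 6.2 → t = ln(9.115/6.2)/k = 16160 s = 4.489 h.

4.49 h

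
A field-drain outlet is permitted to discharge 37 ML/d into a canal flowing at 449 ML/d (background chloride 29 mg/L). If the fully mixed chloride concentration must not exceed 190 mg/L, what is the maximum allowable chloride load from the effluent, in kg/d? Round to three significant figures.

79300 kg/d

Mass balance at the limit: 449.0·29.00 + 37.00·Cₑ = 486.0·190 → Cₑ = 2144 mg/L.
37.00 ML/d = 0.4282 m³/s. Load = 0.4282 m³/s × 2144 g/m³ × 86 400 s/d = 79320 kg/d.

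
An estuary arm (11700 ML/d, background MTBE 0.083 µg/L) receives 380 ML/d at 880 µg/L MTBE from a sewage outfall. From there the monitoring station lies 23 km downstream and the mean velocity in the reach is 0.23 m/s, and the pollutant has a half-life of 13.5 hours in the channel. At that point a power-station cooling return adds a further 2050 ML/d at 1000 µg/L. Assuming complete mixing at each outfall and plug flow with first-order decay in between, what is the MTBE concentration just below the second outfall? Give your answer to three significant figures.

Mass balance: C = (11700·0.08300 + 380.0·880.0) / 12080 = 335400/12080 = 27.76 µg/L; combined flow 12080 ML/d.
Travel time t = 23·1000 / 0.23 = 100000 s = 27.78 h.
Half-life 13.5 h → k = ln 2 / 13.5 = 0.05134 h⁻¹ = 1.232 d⁻¹.
Applying C = C₀e^(−kt): 27.76 × 0.2402 = 6.669 µg/L.
At the second outfall, C = (12080·6.669 + 2050·1000) / (12080 + 2050) = 150.8 µg/L.

151 µg/L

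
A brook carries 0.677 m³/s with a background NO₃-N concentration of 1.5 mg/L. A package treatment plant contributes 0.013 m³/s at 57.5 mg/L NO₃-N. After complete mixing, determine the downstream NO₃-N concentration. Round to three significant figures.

After mixing, C = (0.6770·1.500 + 0.01300·57.50) / 0.6900 = 1.763/0.6900 = 2.555 mg/L.

2.56 mg/L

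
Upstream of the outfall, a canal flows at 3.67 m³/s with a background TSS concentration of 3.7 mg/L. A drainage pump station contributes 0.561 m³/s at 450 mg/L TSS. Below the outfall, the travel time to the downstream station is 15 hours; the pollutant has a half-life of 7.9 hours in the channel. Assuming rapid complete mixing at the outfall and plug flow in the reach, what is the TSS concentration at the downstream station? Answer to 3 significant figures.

16.9 mg/L

Mass balance: C = (3.670·3.700 + 0.5610·450.0) / 4.231 = 266.0/4.231 = 62.88 mg/L.
Half-life 7.9 h → k = ln 2 / 7.9 = 0.08774 h⁻¹ = 2.106 d⁻¹.
Applying C = C₀e^(−kt): 62.88 × 0.2682 = 16.86 mg/L.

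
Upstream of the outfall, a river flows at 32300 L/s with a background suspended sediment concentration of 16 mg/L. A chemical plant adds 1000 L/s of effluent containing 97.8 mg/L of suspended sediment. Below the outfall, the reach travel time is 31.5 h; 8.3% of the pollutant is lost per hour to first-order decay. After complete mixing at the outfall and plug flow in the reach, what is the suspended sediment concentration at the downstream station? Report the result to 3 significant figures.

1.20 mg/L

After mixing, C = (32300·16.00 + 1000·97.80) / 33300 = 614600/33300 = 18.46 mg/L.
8.3%/h lost → k = −ln(1 − 0.083) = 0.08665 h⁻¹.
Decay over the reach: 18.46·exp(−kt) = 18.46·0.06526 = 1.204 mg/L.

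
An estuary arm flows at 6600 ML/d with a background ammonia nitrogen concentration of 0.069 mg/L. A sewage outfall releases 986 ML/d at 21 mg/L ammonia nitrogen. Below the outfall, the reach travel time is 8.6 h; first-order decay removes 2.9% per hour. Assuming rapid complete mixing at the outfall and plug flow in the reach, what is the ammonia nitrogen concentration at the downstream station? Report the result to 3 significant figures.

2.17 mg/L

Flow-weighted average: C = (6600·0.06900 + 986.0·21.00) / 7586 = 21160/7586 = 2.790 mg/L.
2.9%/h lost → k = −ln(1 − 0.029) = 0.02943 h⁻¹.
Applying C = C₀e^(−kt): 2.790 × 0.7764 = 2.166 mg/L.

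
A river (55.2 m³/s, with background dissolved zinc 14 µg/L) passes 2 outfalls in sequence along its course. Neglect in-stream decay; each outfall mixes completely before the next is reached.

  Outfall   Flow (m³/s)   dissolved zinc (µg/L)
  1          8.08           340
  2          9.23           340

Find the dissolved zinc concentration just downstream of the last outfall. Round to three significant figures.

91.8 µg/L

After outfall 1: Q = 55.20 + 8.080 = 63.28 m³/s; C = (55.20·14.00 + 8.080·340.0)/63.28 = 55.63 µg/L.
After outfall 2: Q = 63.28 + 9.230 = 72.51 m³/s; C = (63.28·55.63 + 9.230·340.0)/72.51 = 91.82 µg/L.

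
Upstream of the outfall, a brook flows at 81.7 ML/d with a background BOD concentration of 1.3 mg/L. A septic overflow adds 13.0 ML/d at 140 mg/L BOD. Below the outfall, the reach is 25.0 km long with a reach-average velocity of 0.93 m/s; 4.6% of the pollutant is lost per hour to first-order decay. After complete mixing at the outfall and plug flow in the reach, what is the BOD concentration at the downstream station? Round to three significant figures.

14.3 mg/L

Conservation of mass: C = (81.70·1.300 + 13.00·140.0) / 94.70 = 1926/94.70 = 20.34 mg/L.
Travel time t = 25.0·1000 / 0.93 = 26880 s = 7.467 h.
4.6%/h lost → k = −ln(1 − 0.046) = 0.04709 h⁻¹.
Decay over the reach: 20.34·exp(−kt) = 20.34·0.7035 = 14.31 mg/L.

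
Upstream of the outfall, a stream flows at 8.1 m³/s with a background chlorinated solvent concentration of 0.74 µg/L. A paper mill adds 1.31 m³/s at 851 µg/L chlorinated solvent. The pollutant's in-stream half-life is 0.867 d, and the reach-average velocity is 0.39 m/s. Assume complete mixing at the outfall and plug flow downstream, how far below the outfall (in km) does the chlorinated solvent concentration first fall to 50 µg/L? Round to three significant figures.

Mixed concentration C = ΣQC/ΣQ = (8.100·0.7400 + 1.310·851.0) / 9.410 = 1121/9.410 = 119.1 µg/L.
Half-life 0.867 d → k = ln 2 / 0.867 = 0.7995 d⁻¹.
Set 119.1·exp(−k·t) = 50 → t = ln(119.1/50)/k = 93810 s = 26.06 h.
Distance = v·t = 0.39·93810 = 36580 m = 36.58 km.

36.6 km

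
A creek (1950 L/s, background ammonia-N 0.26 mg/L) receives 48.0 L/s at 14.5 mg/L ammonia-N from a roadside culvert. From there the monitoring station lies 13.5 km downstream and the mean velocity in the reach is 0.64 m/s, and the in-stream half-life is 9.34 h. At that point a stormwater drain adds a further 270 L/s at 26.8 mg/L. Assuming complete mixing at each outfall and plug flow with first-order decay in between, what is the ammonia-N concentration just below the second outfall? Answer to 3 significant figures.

3.53 mg/L

Mixed concentration C = ΣQC/ΣQ = (1950·0.2600 + 48.00·14.50) / 1998 = 1203/1998 = 0.6021 mg/L; combined flow 1998 L/s.
Travel time t = 13.5·1000 / 0.64 = 21090 s = 5.859 h.
Half-life 9.34 h → k = ln 2 / 9.34 = 0.07421 h⁻¹ = 1.781 d⁻¹.
Decay over the reach: 0.6021·exp(−kt) = 0.6021·0.6474 = 0.3898 mg/L.
Second outfall: C = (1998·0.3898 + 270.0·26.80)/2268 = 3.534 mg/L.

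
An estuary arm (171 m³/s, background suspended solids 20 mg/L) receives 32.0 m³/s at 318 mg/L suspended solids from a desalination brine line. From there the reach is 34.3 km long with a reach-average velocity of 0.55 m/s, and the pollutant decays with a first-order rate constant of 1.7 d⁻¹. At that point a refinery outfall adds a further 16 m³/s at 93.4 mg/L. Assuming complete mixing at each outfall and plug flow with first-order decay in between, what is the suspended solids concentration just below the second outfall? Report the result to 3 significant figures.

Conservation of mass: C = (171.0·20.00 + 32.00·318.0) / 203.0 = 13600/203.0 = 66.98 mg/L; combined flow 203.0 m³/s.
Travel time t = 34.3·1000 / 0.55 = 62360 s = 17.32 h.
Decay over the reach: 66.98·exp(−kt) = 66.98·0.2932 = 19.63 mg/L.
At the second outfall, C = (203.0·19.63 + 16.00·93.40) / (203.0 + 16.00) = 25.02 mg/L.

25.0 mg/L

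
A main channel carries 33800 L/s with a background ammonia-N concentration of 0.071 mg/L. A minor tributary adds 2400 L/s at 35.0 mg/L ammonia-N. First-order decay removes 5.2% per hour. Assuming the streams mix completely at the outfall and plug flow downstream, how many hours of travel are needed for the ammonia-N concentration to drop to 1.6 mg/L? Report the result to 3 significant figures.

Mass balance: C = (33800·0.07100 + 2400·35.00) / 36200 = 86400/36200 = 2.387 mg/L.
5.2%/h lost → k = −ln(1 − 0.052) = 0.05340 h⁻¹.
2.387·exp(−k·t) = 1.6 → t = ln(2.387/1.6)/k = 26960 s = 7.489 h.

7.49 h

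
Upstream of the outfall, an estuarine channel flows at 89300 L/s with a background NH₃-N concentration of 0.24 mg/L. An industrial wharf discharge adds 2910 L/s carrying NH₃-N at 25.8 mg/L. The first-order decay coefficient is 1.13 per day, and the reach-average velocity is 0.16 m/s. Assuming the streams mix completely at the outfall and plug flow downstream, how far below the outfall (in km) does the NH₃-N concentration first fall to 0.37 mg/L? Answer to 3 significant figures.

12.7 km

Mixed concentration C = ΣQC/ΣQ = (89300·0.2400 + 2910·25.80) / 92210 = 96510/92210 = 1.047 mg/L.
Set 1.047·exp(−k·t) = 0.37 → t = ln(1.047/0.37)/k = 79510 s = 22.08 h.
Distance = v·t = 0.16·79510 = 12720 m = 12.72 km.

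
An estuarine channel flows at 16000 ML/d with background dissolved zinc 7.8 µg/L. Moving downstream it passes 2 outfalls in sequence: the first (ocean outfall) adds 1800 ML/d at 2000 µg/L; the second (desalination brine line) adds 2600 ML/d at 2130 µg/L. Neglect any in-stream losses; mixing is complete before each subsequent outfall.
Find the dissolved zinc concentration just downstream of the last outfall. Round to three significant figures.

Below outfall 1: Q → 17800 ML/d, C = (16000·7.800 + 1800·2000)/17800 = 209.3 µg/L.
Below outfall 2: Q → 20400 ML/d, C = (17800·209.3 + 2600·2130)/20400 = 454.1 µg/L.

454 µg/L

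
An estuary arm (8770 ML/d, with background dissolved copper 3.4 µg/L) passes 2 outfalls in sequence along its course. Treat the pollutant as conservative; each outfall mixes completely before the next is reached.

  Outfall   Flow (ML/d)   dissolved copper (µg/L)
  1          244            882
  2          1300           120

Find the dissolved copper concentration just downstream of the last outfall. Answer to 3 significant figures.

Below outfall 1: Q → 9014 ML/d, C = (8770·3.400 + 244.0·882.0)/9014 = 27.18 µg/L.
Below outfall 2: Q → 10310 ML/d, C = (9014·27.18 + 1300·120.0)/10310 = 38.88 µg/L.

38.9 µg/L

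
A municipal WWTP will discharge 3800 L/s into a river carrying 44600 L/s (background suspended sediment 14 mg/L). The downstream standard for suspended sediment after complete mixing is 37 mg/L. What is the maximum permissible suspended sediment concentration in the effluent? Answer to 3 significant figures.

At the limit, (Qr·Cr + Qe·Cₑ)/(Qr + Qe) = 37:
Cₑ = (48400·37 − 44600·14.00) / 3800 = 306.9 mg/L.

307 mg/L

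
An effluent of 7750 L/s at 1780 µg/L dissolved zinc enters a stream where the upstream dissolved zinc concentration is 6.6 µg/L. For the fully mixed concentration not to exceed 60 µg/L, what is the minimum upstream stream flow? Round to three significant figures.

250000 L/s

Set C_mix = 60: (Q·6.600 + 7750·1780) / (Q + 7750) = 60
→ Q = 7750·(1780 − 60)/(60 − 6.600) = 249600 L/s.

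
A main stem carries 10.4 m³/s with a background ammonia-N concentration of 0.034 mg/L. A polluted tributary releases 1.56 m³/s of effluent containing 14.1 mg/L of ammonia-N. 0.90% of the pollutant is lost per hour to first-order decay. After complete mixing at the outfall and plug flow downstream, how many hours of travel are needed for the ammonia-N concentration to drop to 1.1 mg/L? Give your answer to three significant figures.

Mass balance: C = (10.40·0.03400 + 1.560·14.10) / 11.96 = 22.35/11.96 = 1.869 mg/L.
0.90%/h lost → k = −ln(1 − 0.009) = 0.009041 h⁻¹.
1.869·exp(−k·t) = 1.1 → t = ln(1.869/1.1)/k = 211000 s = 58.62 h.

58.6 h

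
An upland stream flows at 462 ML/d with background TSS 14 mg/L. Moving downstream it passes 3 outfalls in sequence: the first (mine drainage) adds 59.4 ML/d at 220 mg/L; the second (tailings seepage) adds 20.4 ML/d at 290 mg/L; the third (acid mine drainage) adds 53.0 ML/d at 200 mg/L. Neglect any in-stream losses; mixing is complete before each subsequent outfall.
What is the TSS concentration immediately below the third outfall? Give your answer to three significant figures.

60.6 mg/L

Outfall 1: combined Q = 521.4 ML/d; C = (462.0·14.00 + 59.40·220.0)/521.4 = 37.47 mg/L.
Outfall 2: combined Q = 541.8 ML/d; C = (521.4·37.47 + 20.40·290.0)/541.8 = 46.98 mg/L.
Outfall 3: combined Q = 594.8 ML/d; C = (541.8·46.98 + 53.00·200.0)/594.8 = 60.61 mg/L.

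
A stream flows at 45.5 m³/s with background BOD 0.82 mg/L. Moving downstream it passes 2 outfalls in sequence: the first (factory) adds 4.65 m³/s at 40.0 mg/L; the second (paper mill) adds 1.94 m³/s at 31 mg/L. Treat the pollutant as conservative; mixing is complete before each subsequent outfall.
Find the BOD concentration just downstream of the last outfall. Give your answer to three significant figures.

After outfall 1: Q = 45.50 + 4.650 = 50.15 m³/s; C = (45.50·0.8200 + 4.650·40.00)/50.15 = 4.453 mg/L.
After outfall 2: Q = 50.15 + 1.940 = 52.09 m³/s; C = (50.15·4.453 + 1.940·31.00)/52.09 = 5.442 mg/L.

5.44 mg/L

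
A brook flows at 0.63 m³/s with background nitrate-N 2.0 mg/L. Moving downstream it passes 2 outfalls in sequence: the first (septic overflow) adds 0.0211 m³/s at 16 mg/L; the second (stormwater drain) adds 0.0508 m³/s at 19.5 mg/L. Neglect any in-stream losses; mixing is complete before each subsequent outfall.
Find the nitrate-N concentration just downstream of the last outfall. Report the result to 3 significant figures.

3.69 mg/L

Below outfall 1: Q → 0.6511 m³/s, C = (0.6300·2.000 + 0.02110·16.00)/0.6511 = 2.454 mg/L.
Below outfall 2: Q → 0.7019 m³/s, C = (0.6511·2.454 + 0.05080·19.50)/0.7019 = 3.687 mg/L.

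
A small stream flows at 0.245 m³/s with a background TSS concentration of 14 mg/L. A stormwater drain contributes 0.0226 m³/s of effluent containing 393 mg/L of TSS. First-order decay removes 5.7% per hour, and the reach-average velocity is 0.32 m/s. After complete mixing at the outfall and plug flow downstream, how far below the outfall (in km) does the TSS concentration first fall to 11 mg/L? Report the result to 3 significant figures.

Mass balance: C = (0.2450·14.00 + 0.02260·393.0) / 0.2676 = 12.31/0.2676 = 46.01 mg/L.
5.7%/h lost → k = −ln(1 − 0.057) = 0.05869 h⁻¹.
Set 46.01·exp(−k·t) = 11 → t = ln(46.01/11)/k = 87770 s = 24.38 h.
Distance = v·t = 0.32·87770 = 28090 m = 28.09 km.

28.1 km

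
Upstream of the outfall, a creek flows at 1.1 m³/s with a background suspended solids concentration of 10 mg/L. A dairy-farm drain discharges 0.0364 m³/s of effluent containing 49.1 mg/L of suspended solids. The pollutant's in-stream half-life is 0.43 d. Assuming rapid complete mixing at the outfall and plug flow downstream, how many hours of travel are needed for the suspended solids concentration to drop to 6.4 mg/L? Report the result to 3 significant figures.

Mixed concentration C = ΣQC/ΣQ = (1.100·10.00 + 0.03640·49.10) / 1.136 = 12.79/1.136 = 11.25 mg/L.
Half-life 0.43 d → k = ln 2 / 0.43 = 1.612 d⁻¹.
11.25·exp(−k·t) = 6.4 → t = ln(11.25/6.4)/k = 30250 s = 8.401 h.

8.40 h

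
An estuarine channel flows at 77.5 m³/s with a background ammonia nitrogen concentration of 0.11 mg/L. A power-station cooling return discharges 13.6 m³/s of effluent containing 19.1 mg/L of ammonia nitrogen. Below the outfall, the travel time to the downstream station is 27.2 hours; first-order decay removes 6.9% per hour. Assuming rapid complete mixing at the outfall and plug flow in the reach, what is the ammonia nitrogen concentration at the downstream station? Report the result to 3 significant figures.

0.421 mg/L

Conservation of mass: C = (77.50·0.1100 + 13.60·19.10) / 91.10 = 268.3/91.10 = 2.945 mg/L.
6.9%/h lost → k = −ln(1 − 0.069) = 0.07150 h⁻¹.
Applying C = C₀e^(−kt): 2.945 × 0.1430 = 0.4212 mg/L.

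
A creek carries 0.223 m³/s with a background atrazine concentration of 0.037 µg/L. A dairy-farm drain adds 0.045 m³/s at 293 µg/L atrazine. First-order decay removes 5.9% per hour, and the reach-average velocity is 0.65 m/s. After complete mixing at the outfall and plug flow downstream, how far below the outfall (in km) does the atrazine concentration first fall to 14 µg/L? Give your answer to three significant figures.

48.4 km

After mixing, C = (0.2230·0.03700 + 0.04500·293.0) / 0.2680 = 13.19/0.2680 = 49.23 µg/L.
5.9%/h lost → k = −ln(1 − 0.059) = 0.06081 h⁻¹.
Set 49.23·exp(−k·t) = 14 → t = ln(49.23/14)/k = 74440 s = 20.68 h.
Distance = v·t = 0.65·74440 = 48380 m = 48.38 km.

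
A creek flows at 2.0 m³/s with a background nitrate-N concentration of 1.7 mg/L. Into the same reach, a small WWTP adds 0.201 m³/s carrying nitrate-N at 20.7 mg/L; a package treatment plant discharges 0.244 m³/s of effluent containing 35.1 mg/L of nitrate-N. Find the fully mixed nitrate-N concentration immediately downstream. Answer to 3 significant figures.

Mass balance: C = (2.000·1.700 + 0.2010·20.70 + 0.2440·35.10) / 2.445 = 16.13/2.445 = 6.595 mg/L.

6.60 mg/L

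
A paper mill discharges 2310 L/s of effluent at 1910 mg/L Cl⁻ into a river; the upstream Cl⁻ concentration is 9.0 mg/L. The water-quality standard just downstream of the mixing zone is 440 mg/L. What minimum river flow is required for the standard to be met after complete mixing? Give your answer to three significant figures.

7880 L/s

Set C_mix = 440: (Q·9.000 + 2310·1910) / (Q + 2310) = 440
→ Q = 2310·(1910 − 440)/(440 − 9.000) = 7879 L/s.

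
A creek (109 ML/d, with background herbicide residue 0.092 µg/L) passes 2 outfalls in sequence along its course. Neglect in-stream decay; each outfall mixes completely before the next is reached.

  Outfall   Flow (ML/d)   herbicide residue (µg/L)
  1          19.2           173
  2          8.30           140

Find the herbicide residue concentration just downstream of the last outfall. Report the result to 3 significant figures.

32.9 µg/L

Below outfall 1: Q → 128.2 ML/d, C = (109.0·0.09200 + 19.20·173.0)/128.2 = 25.99 µg/L.
Below outfall 2: Q → 136.5 ML/d, C = (128.2·25.99 + 8.300·140.0)/136.5 = 32.92 µg/L.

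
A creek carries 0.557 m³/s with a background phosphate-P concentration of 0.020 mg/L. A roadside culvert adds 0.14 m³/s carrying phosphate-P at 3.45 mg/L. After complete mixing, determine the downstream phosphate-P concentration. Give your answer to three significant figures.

Mixed concentration C = ΣQC/ΣQ = (0.5570·0.02000 + 0.1400·3.450) / 0.6970 = 0.4941/0.6970 = 0.7090 mg/L.

0.709 mg/L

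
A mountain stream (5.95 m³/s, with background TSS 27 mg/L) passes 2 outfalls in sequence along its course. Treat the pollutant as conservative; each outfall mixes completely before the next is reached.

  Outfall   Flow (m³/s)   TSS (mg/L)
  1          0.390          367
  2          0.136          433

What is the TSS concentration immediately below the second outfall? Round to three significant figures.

Below outfall 1: Q → 6.340 m³/s, C = (5.950·27.00 + 0.3900·367.0)/6.340 = 47.91 mg/L.
Below outfall 2: Q → 6.476 m³/s, C = (6.340·47.91 + 0.1360·433.0)/6.476 = 56.00 mg/L.

56.0 mg/L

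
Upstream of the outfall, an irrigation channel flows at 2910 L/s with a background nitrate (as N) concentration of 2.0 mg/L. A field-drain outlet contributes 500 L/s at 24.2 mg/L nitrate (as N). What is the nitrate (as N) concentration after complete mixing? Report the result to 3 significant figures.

Conservation of mass: C = (2910·2.000 + 500.0·24.20) / 3410 = 17920/3410 = 5.255 mg/L.

5.26 mg/L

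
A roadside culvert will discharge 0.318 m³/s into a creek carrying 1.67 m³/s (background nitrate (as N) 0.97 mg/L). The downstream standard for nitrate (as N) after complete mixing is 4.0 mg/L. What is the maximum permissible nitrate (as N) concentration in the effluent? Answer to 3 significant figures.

19.9 mg/L

At the limit, (Qr·Cr + Qe·Cₑ)/(Qr + Qe) = 4.0:
Cₑ = (1.988·4.0 − 1.670·0.9700) / 0.3180 = 19.91 mg/L.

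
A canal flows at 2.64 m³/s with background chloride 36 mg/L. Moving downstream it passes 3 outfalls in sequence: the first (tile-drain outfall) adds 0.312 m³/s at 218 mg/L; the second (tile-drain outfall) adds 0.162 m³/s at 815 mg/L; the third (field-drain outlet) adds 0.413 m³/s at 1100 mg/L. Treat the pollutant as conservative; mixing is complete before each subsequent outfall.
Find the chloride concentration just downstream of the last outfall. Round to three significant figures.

212 mg/L

Below outfall 1: Q → 2.952 m³/s, C = (2.640·36.00 + 0.3120·218.0)/2.952 = 55.24 mg/L.
Below outfall 2: Q → 3.114 m³/s, C = (2.952·55.24 + 0.1620·815.0)/3.114 = 94.76 mg/L.
Below outfall 3: Q → 3.527 m³/s, C = (3.114·94.76 + 0.4130·1100)/3.527 = 212.5 mg/L.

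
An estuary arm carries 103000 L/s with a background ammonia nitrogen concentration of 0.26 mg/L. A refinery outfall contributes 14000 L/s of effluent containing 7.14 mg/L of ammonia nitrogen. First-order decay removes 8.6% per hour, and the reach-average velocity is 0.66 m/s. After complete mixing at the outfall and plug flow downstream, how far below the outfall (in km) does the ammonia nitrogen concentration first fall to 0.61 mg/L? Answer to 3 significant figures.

Mass balance: C = (103000·0.2600 + 14000·7.140) / 117000 = 126700/117000 = 1.083 mg/L.
8.6%/h lost → k = −ln(1 − 0.086) = 0.08992 h⁻¹.
Set 1.083·exp(−k·t) = 0.61 → t = ln(1.083/0.61)/k = 22990 s = 6.386 h.
Distance = v·t = 0.66·22990 = 15170 m = 15.17 km.

15.2 km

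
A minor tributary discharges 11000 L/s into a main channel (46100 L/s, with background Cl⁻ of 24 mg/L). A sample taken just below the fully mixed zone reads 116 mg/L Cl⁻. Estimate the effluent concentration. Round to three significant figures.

502 mg/L

Mass balance: 46100·24.00 + 11000·Cₑ = 57100·116.0
→ Cₑ = (57100·116.0 − 46100·24.00) / 11000 = 501.6 mg/L.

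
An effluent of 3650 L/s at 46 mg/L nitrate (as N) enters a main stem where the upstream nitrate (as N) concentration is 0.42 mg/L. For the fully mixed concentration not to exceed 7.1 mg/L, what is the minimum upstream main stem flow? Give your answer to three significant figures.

Set C_mix = 7.1: (Q·0.4200 + 3650·46.00) / (Q + 3650) = 7.1
→ Q = 3650·(46.00 − 7.1)/(7.1 − 0.4200) = 21260 L/s.

21300 L/s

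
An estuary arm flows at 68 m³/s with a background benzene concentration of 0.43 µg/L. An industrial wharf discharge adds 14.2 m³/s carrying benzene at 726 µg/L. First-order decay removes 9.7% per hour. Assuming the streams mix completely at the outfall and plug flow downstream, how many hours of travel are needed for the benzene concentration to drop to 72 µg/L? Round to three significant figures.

After mixing, C = (68.00·0.4300 + 14.20·726.0) / 82.20 = 10340/82.20 = 125.8 µg/L.
9.7%/h lost → k = −ln(1 − 0.097) = 0.1020 h⁻¹.
125.8·exp(−k·t) = 72 → t = ln(125.8/72)/k = 19680 s = 5.467 h.

5.47 h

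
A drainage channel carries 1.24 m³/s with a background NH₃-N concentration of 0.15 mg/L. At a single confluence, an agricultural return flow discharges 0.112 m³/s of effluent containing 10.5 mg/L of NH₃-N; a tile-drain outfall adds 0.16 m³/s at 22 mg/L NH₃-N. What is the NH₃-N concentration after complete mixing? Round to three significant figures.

After mixing, C = (1.240·0.1500 + 0.1120·10.50 + 0.1600·22.00) / 1.512 = 4.882/1.512 = 3.229 mg/L.

3.23 mg/L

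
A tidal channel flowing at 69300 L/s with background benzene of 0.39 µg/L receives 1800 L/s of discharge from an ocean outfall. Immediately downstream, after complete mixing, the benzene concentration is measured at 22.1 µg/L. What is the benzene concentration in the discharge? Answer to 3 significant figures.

858 µg/L

Mass balance: 69300·0.3900 + 1800·Cₑ = 71100·22.10
→ Cₑ = (71100·22.10 − 69300·0.3900) / 1800 = 857.9 µg/L.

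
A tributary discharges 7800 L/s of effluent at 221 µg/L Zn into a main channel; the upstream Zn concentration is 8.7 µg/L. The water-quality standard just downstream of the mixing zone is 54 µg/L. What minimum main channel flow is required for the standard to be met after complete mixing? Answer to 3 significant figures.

28800 L/s

Set C_mix = 54: (Q·8.700 + 7800·221.0) / (Q + 7800) = 54
→ Q = 7800·(221.0 − 54)/(54 − 8.700) = 28750 L/s.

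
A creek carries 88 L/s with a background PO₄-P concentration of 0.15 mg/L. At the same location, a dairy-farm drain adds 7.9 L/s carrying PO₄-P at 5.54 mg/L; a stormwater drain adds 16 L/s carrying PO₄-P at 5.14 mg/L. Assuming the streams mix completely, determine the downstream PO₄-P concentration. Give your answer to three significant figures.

Mixed concentration C = ΣQC/ΣQ = (88.00·0.1500 + 7.900·5.540 + 16.00·5.140) / 111.9 = 139.2/111.9 = 1.244 mg/L.

1.24 mg/L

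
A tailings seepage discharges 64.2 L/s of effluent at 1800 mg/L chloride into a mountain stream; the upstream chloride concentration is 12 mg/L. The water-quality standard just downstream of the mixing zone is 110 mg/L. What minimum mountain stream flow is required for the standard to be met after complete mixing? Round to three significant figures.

1110 L/s

Set C_mix = 110: (Q·12.00 + 64.20·1800) / (Q + 64.20) = 110
→ Q = 64.20·(1800 − 110)/(110 − 12.00) = 1107 L/s.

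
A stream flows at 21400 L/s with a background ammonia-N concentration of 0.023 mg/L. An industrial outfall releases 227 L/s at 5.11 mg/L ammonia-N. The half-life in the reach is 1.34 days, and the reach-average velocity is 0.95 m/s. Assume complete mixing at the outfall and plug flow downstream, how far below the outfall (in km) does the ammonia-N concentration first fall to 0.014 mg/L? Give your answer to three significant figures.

269 km

After mixing, C = (21400·0.02300 + 227.0·5.110) / 21630 = 1652/21630 = 0.07639 mg/L.
Half-life 1.34 d → k = ln 2 / 1.34 = 0.5173 d⁻¹.
Set 0.07639·exp(−k·t) = 0.014 → t = ln(0.07639/0.014)/k = 283400 s = 78.73 h.
Distance = v·t = 0.95·283400 = 269300 m = 269.3 km.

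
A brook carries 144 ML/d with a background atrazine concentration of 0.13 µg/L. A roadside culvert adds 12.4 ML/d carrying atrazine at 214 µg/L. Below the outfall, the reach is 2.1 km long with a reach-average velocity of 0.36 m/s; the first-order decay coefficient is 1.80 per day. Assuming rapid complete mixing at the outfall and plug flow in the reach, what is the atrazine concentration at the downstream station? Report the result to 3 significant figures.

15.1 µg/L

After mixing, C = (144.0·0.1300 + 12.40·214.0) / 156.4 = 2672/156.4 = 17.09 µg/L.
Travel time t = 2.1·1000 / 0.36 = 5833 s = 1.620 h.
After decay, C = 17.09 × e^(−kt) = 17.09 × 0.8856 = 15.13 µg/L.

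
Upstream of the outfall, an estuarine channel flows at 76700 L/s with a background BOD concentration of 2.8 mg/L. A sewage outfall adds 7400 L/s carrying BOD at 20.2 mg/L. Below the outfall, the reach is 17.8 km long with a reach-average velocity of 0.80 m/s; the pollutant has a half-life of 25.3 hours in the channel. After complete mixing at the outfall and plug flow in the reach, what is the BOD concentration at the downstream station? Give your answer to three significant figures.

Mixed concentration C = ΣQC/ΣQ = (76700·2.800 + 7400·20.20) / 84100 = 364200/84100 = 4.331 mg/L.
Travel time t = 17.8·1000 / 0.80 = 22250 s = 6.181 h.
Half-life 25.3 h → k = ln 2 / 25.3 = 0.02740 h⁻¹ = 0.6575 d⁻¹.
After decay, C = 4.331 × e^(−kt) = 4.331 × 0.8442 = 3.656 mg/L.

3.66 mg/L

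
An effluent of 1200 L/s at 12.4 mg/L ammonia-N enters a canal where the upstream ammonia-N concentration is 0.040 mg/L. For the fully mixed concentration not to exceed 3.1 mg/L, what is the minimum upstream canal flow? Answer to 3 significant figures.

3650 L/s

Set C_mix = 3.1: (Q·0.04000 + 1200·12.40) / (Q + 1200) = 3.1
→ Q = 1200·(12.40 − 3.1)/(3.1 − 0.04000) = 3647 L/s.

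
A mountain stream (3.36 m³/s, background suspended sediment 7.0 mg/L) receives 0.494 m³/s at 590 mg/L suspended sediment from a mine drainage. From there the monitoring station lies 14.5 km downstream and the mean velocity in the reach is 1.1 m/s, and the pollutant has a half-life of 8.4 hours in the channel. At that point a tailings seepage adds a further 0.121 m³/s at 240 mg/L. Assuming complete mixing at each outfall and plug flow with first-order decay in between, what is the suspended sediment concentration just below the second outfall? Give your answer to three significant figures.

Mixed concentration C = ΣQC/ΣQ = (3.360·7.000 + 0.4940·590.0) / 3.854 = 315.0/3.854 = 81.73 mg/L; combined flow 3.854 m³/s.
Travel time t = 14.5·1000 / 1.1 = 13180 s = 3.662 h.
Half-life 8.4 h → k = ln 2 / 8.4 = 0.08252 h⁻¹ = 1.980 d⁻¹.
After decay, C = 81.73 × e^(−kt) = 81.73 × 0.7392 = 60.42 mg/L.
At the second outfall, C = (3.854·60.42 + 0.1210·240.0) / (3.854 + 0.1210) = 65.88 mg/L.

65.9 mg/L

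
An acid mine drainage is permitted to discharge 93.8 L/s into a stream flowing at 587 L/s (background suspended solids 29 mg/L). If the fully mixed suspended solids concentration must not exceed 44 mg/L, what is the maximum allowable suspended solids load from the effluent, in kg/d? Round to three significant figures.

1120 kg/d

Mass balance at the limit: 587.0·29.00 + 93.80·Cₑ = 680.8·44 → Cₑ = 137.9 mg/L.
93.80 L/s = 0.09380 m³/s. Load = 0.09380 m³/s × 137.9 g/m³ × 86 400 s/d = 1117 kg/d.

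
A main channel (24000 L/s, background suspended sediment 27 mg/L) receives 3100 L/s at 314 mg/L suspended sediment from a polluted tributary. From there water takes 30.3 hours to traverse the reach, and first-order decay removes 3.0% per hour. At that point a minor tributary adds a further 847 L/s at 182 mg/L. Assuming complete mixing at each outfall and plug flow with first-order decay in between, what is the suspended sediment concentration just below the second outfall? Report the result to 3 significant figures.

Mass balance: C = (24000·27.00 + 3100·314.0) / 27100 = 1621000/27100 = 59.83 mg/L; combined flow 27100 L/s.
3.0%/h lost → k = −ln(1 − 0.03) = 0.03046 h⁻¹.
Decay over the reach: 59.83·exp(−kt) = 59.83·0.3974 = 23.77 mg/L.
Second outfall: C = (27100·23.77 + 847.0·182.0)/27950 = 28.57 mg/L.

28.6 mg/L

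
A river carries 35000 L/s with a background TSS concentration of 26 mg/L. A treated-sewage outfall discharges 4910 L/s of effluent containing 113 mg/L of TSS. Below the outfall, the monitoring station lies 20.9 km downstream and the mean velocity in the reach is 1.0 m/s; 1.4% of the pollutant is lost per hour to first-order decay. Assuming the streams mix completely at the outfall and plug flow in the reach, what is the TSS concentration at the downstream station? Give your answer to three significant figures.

33.8 mg/L

Mixed concentration C = ΣQC/ΣQ = (35000·26.00 + 4910·113.0) / 39910 = 1465000/39910 = 36.70 mg/L.
Travel time t = 20.9·1000 / 1.0 = 20900 s = 5.806 h.
1.4%/h lost → k = −ln(1 − 0.014) = 0.01410 h⁻¹.
After decay, C = 36.70 × e^(−kt) = 36.70 × 0.9214 = 33.82 mg/L.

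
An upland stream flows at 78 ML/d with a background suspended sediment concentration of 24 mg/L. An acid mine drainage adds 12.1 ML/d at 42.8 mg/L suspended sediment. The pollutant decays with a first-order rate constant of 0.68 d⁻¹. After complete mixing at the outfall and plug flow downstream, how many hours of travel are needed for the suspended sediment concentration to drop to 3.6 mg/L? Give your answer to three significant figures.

Mixed concentration C = ΣQC/ΣQ = (78.00·24.00 + 12.10·42.80) / 90.10 = 2390/90.10 = 26.52 mg/L.
26.52·exp(−k·t) = 3.6 → t = ln(26.52/3.6)/k = 253800 s = 70.49 h.

70.5 h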